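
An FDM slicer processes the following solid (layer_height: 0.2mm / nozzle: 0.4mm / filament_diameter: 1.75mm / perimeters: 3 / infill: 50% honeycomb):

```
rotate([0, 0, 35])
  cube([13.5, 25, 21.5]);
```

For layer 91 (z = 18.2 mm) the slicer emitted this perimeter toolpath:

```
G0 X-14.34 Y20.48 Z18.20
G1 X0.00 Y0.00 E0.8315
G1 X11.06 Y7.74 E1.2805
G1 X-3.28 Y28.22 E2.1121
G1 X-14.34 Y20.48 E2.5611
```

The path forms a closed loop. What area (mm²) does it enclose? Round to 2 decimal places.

337.50 mm²

Apply the shoelace formula to the sequence of (X, Y) vertices; enclosed area = 337.50 mm².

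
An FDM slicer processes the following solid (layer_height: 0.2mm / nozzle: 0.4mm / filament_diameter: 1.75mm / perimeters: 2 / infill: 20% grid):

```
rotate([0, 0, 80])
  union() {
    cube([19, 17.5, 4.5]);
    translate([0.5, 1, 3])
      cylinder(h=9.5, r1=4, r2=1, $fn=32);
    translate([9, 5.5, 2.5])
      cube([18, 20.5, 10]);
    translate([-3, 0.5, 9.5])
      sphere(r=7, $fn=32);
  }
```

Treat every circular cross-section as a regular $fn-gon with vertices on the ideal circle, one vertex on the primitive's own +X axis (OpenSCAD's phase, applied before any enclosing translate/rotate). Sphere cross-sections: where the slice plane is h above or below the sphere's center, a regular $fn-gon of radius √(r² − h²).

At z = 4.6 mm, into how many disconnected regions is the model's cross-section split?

At z = 4.6 mm: the cube is not intersected at this z (z outside [0, 4.5]); the cone at (0.5, 1) contributes a regular 32-gon of circumradius 3.495 (interpolated between r1=4 and r2=1 at t=0.168); the cube at (9, 5.5) is present — its section is the full 18×20.5 rectangle; the r=7 sphere at (-3, 0.5) contributes a regular 32-gon of circumradius √(7²−4.9²) = 4.999; Merging all regions: the regions partially overlap (shared area 26.06 mm²), so overlapping operands fuse into one piece — 2 connected regions; (rotated 80° about Z; rotation is an isometry so areas/perimeters/island counts are preserved). The result has 2 disconnected regions.

2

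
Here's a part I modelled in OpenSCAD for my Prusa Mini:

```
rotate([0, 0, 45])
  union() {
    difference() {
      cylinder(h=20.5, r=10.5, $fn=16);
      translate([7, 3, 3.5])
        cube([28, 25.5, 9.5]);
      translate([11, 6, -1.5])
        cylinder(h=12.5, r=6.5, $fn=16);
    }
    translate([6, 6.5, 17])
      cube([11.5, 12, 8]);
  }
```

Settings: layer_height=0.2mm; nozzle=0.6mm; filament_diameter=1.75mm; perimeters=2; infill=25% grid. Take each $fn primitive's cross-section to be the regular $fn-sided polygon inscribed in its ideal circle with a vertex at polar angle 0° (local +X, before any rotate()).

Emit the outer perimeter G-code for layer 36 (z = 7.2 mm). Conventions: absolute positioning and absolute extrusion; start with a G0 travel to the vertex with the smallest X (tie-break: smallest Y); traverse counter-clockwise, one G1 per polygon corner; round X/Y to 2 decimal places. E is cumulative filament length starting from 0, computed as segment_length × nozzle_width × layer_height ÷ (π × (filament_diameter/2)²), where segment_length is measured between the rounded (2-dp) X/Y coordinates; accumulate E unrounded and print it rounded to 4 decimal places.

G0 X-10.50 Y0.00 Z7.20
G1 X-9.70 Y-4.02 E0.2045
G1 X-7.42 Y-7.42 E0.4087
G1 X-4.02 Y-9.70 E0.6130
G1 X0.00 Y-10.50 E0.8175
G1 X4.02 Y-9.70 E1.0219
G1 X7.42 Y-7.42 E1.2262
G1 X9.70 Y-4.02 E1.4304
G1 X10.50 Y0.00 E1.6349
G1 X9.70 Y4.02 E1.8394
G1 X7.64 Y7.10 E2.0243
G1 X6.02 Y6.02 E2.1214
G1 X3.54 Y5.52 E2.2476
G1 X1.05 Y6.02 E2.3743
G1 X-1.06 Y7.42 E2.5007
G1 X-2.47 Y9.53 E2.6273
G1 X-2.56 Y9.99 E2.6506
G1 X-4.02 Y9.70 E2.7249
G1 X-7.42 Y7.42 E2.9291
G1 X-9.70 Y4.02 E3.1334
G1 X-10.50 Y0.00 E3.3379

At z = 7.2 mm: the r=10.5 cylinder contributes a regular 16-gon of circumradius 10.5; the 28×25.5 cube at (7, 3) contributes its full rectangle; the r=6.5 cylinder at (11, 6) contributes a regular 16-gon of circumradius 6.5; After the difference (first − rest): starting from the r=10.5 cylinder, the 28×25.5 cube at (7, 3) partially overlaps it — only the 8.24 mm² overlap (of its 714.00 mm²) is removed, clipping the outline; the r=6.5 cylinder at (11, 6) partially overlaps it — only the 23.01 mm² overlap (of its 129.35 mm²) is removed, clipping the outline — 1 connected region; the cube at (6, 6.5) is not intersected at this z (z outside [17, 25]); Combining (union): only that combined region is present, so the union is just that shape — 1 connected region; (rotated 45° about Z; rotation is an isometry so areas/perimeters/island counts are preserved). The outline is a single polygon with 20 vertices. Extrusion per mm of travel: 0.6 × 0.2 / (π × 0.875²) = 0.049890. Accumulating E over each segment gives final E = 3.3379.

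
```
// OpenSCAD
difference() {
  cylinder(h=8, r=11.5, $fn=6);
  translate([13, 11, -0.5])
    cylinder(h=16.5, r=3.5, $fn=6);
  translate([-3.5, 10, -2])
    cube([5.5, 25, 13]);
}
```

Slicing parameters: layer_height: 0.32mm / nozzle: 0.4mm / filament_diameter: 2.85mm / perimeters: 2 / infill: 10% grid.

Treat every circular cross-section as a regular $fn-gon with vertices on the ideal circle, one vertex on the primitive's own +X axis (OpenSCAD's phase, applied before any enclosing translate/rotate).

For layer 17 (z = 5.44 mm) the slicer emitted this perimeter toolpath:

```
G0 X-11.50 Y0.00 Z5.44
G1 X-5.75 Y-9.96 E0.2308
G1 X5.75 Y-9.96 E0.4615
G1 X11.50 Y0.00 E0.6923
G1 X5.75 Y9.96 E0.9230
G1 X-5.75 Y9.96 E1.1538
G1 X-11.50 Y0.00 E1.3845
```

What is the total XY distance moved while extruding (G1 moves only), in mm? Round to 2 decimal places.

Sum the Euclidean lengths of each G1 segment: total = 69.00 mm.

69.00 mm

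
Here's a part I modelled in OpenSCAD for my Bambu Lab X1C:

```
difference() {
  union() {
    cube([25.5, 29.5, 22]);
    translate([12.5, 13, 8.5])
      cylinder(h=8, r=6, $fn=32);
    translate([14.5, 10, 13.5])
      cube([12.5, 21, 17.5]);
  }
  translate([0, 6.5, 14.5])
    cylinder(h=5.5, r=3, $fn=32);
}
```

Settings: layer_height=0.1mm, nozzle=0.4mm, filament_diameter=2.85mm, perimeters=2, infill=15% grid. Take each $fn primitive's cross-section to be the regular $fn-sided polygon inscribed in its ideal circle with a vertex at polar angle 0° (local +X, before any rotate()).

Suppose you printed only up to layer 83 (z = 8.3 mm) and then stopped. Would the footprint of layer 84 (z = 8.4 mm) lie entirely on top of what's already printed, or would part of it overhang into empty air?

entirely on top

Compare the two slices. At z = 8.3: the 25.5×29.5 cube contributes its full rectangle (area 752.25 mm²); the cylinder at (12.5, 13) is not intersected at this z (z outside [8.5, 16.5]); the cube at (14.5, 10) is absent (z outside [13.5, 31]); Merging all regions: only the 25.5×29.5 cube is present, so the union is just that shape — area = 752.25 mm²; the cylinder at (0, 6.5) is absent (z outside [14.5, 20]); Subtracting the remaining from the first: none of the subtracted shapes is present at this height, so that combined region is unchanged — area = 752.25 mm². At z = 8.4: the 25.5×29.5 cube contributes its full rectangle (area 752.25 mm²); the cylinder at (12.5, 13) is not intersected at this z (z outside [8.5, 16.5]); the cube at (14.5, 10) does not reach this height (z outside [13.5, 31]); Merging all regions: only the 25.5×29.5 cube is present, so the union is just that shape — area = 752.25 mm²; the cylinder at (0, 6.5) is absent (z outside [14.5, 20]); Subtracting the remaining from the first: none of the subtracted shapes is present at this height, so the result so far is unchanged — area = 752.25 mm². Checking containment: the cross-section at z = 8.4 is a subset of the cross-section at z = 8.3.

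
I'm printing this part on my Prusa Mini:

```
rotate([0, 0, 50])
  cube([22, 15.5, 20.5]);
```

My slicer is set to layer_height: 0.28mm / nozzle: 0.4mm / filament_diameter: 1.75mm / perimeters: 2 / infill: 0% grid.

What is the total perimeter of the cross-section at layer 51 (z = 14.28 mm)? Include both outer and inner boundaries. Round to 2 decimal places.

75.00 mm

At z = 14.28 mm: the 22×15.5 cube contributes its full rectangle (perimeter 75.00 mm); (whole slice rotated 50° about Z — lengths, areas and connectivity unchanged). Overall, the cross-section is a single solid region. Total boundary length (outer) = 75.00 mm.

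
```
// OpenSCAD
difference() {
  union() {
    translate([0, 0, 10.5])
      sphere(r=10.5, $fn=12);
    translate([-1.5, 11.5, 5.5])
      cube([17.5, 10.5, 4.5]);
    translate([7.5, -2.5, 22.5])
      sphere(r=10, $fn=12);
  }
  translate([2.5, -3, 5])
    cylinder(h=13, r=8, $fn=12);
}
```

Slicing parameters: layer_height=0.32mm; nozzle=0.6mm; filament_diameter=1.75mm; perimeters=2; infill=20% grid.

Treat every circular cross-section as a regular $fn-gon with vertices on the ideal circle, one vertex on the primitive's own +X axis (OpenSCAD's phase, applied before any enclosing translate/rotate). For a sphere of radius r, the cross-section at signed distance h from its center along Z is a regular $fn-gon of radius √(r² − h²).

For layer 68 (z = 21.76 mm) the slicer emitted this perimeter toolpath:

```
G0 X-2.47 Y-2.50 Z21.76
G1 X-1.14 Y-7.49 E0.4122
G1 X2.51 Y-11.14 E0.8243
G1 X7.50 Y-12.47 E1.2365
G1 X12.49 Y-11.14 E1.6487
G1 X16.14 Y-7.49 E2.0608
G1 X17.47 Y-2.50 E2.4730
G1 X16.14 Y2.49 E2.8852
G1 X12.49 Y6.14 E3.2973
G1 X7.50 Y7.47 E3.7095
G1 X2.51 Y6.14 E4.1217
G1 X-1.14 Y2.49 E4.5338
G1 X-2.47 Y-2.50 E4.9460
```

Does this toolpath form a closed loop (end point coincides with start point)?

Start point (G0): (-2.47, -2.50). End point (last G1): the path returns to the start — closed.

yes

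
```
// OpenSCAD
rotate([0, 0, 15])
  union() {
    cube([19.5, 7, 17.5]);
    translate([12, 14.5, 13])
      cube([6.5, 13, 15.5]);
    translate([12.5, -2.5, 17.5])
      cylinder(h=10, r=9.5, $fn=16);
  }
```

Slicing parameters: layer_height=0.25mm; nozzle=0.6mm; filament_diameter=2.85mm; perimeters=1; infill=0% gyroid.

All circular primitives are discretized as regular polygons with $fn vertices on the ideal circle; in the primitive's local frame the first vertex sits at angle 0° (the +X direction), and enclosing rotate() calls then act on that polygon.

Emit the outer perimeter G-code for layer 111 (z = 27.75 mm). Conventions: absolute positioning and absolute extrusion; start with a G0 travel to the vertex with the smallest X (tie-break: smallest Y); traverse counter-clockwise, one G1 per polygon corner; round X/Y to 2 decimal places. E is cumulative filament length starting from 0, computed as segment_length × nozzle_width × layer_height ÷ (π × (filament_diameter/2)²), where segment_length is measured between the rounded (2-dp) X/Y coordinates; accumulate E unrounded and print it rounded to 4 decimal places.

G0 X4.47 Y29.67 Z27.75
G1 X7.84 Y17.11 E0.3058
G1 X14.12 Y18.79 E0.4586
G1 X10.75 Y31.35 E0.7644
G1 X4.47 Y29.67 E0.9173

At z = 27.75 mm: the cube does not reach this height (z outside [0, 17.5]); the cube at (12, 14.5) is present — its section is the full 6.5×13 rectangle; the cylinder at (12.5, -2.5) is not intersected at this z (z outside [17.5, 27.5]); Merging all regions: only the 6.5×13 cube at (12, 14.5) is present, so the union is just that shape — 1 connected region; (whole slice rotated 15° about Z — lengths, areas and connectivity unchanged). The outline is a single polygon with 4 vertices. Extrusion per mm of travel: 0.6 × 0.25 / (π × 1.425²) = 0.023513. Accumulating E over each segment gives final E = 0.9173.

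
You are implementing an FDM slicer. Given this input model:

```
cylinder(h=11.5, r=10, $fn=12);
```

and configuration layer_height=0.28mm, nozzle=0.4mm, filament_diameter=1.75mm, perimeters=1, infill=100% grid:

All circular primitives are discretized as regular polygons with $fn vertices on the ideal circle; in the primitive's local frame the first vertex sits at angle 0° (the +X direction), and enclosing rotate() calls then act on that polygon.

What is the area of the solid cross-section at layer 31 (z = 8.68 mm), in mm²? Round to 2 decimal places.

At z = 8.68 mm: the r=10 cylinder gives a regular 12-gon of circumradius 10 (constant along its height) (area = (12/2)·10.000²·sin(360°/12) = 300.00 mm²). Overall, the cross-section is a single solid region. Net area = 300.00 mm².

300.00 mm²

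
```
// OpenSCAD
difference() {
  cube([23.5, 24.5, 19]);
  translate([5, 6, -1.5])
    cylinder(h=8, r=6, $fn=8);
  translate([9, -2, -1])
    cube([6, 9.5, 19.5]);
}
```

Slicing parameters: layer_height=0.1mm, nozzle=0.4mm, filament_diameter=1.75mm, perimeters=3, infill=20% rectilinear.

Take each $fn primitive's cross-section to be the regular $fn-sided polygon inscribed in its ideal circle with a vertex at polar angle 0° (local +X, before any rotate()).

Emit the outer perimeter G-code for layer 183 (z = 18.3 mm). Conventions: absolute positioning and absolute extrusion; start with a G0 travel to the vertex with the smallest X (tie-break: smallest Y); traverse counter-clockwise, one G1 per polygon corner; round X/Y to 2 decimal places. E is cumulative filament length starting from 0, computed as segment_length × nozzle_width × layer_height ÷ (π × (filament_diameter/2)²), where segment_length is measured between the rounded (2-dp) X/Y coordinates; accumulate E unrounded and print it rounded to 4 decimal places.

G0 X0.00 Y0.00 Z18.30
G1 X9.00 Y0.00 E0.1497
G1 X9.00 Y7.50 E0.2744
G1 X15.00 Y7.50 E0.3742
G1 X15.00 Y0.00 E0.4989
G1 X23.50 Y0.00 E0.6403
G1 X23.50 Y24.50 E1.0477
G1 X0.00 Y24.50 E1.4385
G1 X0.00 Y0.00 E1.8459

At z = 18.3 mm: the cube (footprint 23.5×24.5) is included at this height; the cylinder at (5, 6) is absent (z outside [-1.5, 6.5]); the cube at (9, -2) is present — its section is the full 6×9.5 rectangle; After the difference (first − rest): starting from the 23.5×24.5 cube, the 6×9.5 cube at (9, -2) partially overlaps it — only the 45.00 mm² overlap (of its 57.00 mm²) is removed, clipping the outline — 1 connected region. The outline is a single polygon with 8 vertices. Extrusion per mm of travel: 0.4 × 0.1 / (π × 0.875²) = 0.016630. Accumulating E over each segment gives final E = 1.8459.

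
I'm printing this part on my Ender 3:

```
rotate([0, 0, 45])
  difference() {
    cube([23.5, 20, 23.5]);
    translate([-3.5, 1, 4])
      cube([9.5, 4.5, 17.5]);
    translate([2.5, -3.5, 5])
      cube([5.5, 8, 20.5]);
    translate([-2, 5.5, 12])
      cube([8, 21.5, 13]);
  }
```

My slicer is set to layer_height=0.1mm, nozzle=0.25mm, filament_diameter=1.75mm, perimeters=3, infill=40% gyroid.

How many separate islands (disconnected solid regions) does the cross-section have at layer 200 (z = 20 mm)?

2

At z = 20 mm: the 23.5×20 cube contributes its full rectangle; the cube at (-3.5, 1) is present — its section is the full 9.5×4.5 rectangle; the cube at (2.5, -3.5) is present — its section is the full 5.5×8 rectangle; the cube at (-2, 5.5) is present — its section is the full 8×21.5 rectangle; Taking the first minus the rest: starting from the 23.5×20 cube, the 9.5×4.5 cube at (-3.5, 1) partially overlaps it — only the 27.00 mm² overlap (of its 42.75 mm²) is removed, clipping the outline; the 5.5×8 cube at (2.5, -3.5) partially overlaps it — only the 12.50 mm² overlap (of its 44.00 mm²) is removed, clipping the outline; the 8×21.5 cube at (-2, 5.5) partially overlaps it — only the 87.00 mm² overlap (of its 172.00 mm²) is removed, clipping the outline — 2 connected regions; (rotated 45° about Z; rotation is an isometry so areas/perimeters/island counts are preserved). Overall, the cross-section has 2 separate islands. Island count = 2.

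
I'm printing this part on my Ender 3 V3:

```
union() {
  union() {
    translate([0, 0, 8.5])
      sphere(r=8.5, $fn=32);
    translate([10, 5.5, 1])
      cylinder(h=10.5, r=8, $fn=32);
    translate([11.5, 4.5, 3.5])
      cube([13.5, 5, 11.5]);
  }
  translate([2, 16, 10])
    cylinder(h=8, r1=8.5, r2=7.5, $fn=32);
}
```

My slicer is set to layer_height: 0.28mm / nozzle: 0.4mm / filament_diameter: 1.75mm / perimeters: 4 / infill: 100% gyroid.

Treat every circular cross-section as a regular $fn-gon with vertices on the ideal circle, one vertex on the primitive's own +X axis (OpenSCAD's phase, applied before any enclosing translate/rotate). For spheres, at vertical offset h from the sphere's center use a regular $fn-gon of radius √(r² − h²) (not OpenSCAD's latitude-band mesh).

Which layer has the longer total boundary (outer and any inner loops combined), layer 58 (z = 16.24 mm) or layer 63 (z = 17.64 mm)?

Layer 58 (z = 16.24): the r=8.5 sphere slices to a regular 32-gon of circumradius 3.513 (√(r²−h²) with h=7.74 from center) (perimeter = 2·32·3.513·sin(180°/32) = 22.04 mm); the cylinder at (10, 5.5) is not intersected at this z (z outside [1, 11.5]); the cube at (11.5, 4.5) is not intersected at this z (z outside [3.5, 15]); Taking the union: only the r=8.5 sphere is present, so the union is just that shape — boundary = 22.04 mm; the cone at (2, 16) (r1=8.5→r2=7.5) has section circumradius 7.720 here — a regular 32-gon (perimeter = 2·32·7.720·sin(180°/32) = 48.43 mm); Combining (union): the 2 present regions are separate (no shared area or edge), so areas and boundary lengths simply add and each stays a separate island — boundary = 70.47 mm. So its perimeter = 70.47 mm. Layer 63 (z = 17.64): the sphere is not intersected at this z (|z−center|=9.140 > r=8.5); the cylinder at (10, 5.5) is not intersected at this z (z outside [1, 11.5]); the cube at (11.5, 4.5) is not intersected at this z (z outside [3.5, 15]); Combining (union): nothing is present at this height; the cone at (2, 16) (r1=8.5→r2=7.5) has section circumradius 7.545 here — a regular 32-gon (perimeter = 2·32·7.545·sin(180°/32) = 47.33 mm); Taking the union: only the cone at (2, 16) is present, so the union is just that shape — boundary = 47.33 mm. So its perimeter = 47.33 mm. Layer 58 is larger (70.47 vs 47.33 mm).

layer 58 (z = 16.24 mm)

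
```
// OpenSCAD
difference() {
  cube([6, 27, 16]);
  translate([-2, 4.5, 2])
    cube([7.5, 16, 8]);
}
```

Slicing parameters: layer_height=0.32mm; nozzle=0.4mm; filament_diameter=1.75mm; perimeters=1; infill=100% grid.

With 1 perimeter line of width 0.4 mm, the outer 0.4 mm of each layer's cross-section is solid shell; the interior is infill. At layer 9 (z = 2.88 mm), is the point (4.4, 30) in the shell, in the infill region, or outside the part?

outside

At z = 2.88 mm: the cube (footprint 6×27) is included at this height; the cube at (-2, 4.5) is present — its section is the full 7.5×16 rectangle; Taking the first minus the rest: starting from the 6×27 cube, the 7.5×16 cube at (-2, 4.5) partially overlaps it — only the 88.00 mm² overlap (of its 120.00 mm²) is removed, clipping the outline — 1 connected region. Overall, the cross-section is a single solid region. The nearest boundary edge runs (0.00, 27.00)→(6.00, 27.00); distance from the point to it = 3.00 mm. The point is not inside any of the regions above, so it lies outside the cross-section (3.00 mm from the nearest boundary).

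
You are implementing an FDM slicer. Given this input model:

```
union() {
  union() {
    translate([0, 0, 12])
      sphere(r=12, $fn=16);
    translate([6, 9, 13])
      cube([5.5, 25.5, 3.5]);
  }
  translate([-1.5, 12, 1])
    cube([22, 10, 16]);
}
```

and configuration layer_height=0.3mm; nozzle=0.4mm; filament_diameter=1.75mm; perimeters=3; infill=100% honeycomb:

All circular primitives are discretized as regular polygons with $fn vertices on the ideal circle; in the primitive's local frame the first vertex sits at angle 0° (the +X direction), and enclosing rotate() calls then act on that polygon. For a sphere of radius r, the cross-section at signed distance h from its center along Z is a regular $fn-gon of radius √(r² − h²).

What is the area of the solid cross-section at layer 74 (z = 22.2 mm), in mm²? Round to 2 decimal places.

122.34 mm²

At z = 22.2 mm: the sphere: section is a regular 16-gon, circumradius = √(r²−h²) = √(12²−10.2²) = 6.321 (area = (16/2)·6.321²·sin(360°/16) = 122.34 mm²); the cube at (6, 9) is absent (z outside [13, 16.5]); Taking the union: only the r=12 sphere is present, so the union is just that shape — area = 122.34 mm²; the cube at (-1.5, 12) does not reach this height (z outside [1, 17]); Merging all regions: only that combined region is present, so the union is just that shape — area = 122.34 mm². Overall, the cross-section is a single solid region. Net area = 122.34 mm².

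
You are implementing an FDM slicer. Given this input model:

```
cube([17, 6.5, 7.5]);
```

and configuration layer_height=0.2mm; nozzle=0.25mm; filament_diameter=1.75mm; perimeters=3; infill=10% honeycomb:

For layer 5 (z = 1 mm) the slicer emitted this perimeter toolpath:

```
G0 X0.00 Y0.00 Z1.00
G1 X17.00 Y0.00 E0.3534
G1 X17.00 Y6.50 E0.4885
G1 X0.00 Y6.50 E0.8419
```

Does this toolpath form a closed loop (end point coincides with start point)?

no

Start point (G0): (0.00, 0.00). End point (last G1): the path does not return to the start — open.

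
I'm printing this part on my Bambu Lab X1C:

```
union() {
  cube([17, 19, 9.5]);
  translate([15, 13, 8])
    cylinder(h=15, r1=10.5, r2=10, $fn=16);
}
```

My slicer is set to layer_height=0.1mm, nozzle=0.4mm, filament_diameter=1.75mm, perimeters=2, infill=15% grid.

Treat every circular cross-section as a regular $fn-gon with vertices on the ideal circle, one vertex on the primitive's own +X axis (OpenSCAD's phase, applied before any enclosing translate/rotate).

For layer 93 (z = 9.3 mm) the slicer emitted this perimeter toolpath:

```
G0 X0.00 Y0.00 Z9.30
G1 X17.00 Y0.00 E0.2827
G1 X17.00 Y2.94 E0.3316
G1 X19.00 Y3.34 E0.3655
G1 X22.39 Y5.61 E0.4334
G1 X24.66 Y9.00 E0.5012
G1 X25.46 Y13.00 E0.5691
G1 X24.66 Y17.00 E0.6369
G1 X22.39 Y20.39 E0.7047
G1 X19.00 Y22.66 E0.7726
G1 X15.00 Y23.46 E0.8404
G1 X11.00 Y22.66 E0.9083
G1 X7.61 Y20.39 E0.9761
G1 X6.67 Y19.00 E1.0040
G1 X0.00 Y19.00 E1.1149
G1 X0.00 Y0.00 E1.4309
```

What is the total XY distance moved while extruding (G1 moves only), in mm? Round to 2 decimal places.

Sum the Euclidean lengths of each G1 segment: total = 86.04 mm.

86.04 mm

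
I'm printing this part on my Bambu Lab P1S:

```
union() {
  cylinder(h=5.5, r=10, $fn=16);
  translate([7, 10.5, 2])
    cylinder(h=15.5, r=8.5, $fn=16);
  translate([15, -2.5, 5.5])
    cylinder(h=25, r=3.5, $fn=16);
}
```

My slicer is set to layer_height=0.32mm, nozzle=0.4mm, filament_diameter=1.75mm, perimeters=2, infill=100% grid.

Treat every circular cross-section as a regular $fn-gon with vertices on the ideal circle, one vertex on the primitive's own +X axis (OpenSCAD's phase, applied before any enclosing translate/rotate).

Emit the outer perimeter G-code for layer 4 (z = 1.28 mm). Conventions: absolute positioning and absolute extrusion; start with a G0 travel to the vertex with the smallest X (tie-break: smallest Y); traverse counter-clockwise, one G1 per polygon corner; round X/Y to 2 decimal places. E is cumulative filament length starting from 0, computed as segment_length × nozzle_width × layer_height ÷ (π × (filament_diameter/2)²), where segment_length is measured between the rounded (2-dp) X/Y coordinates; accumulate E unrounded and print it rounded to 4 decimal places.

G0 X-10.00 Y0.00 Z1.28
G1 X-9.24 Y-3.83 E0.2078
G1 X-7.07 Y-7.07 E0.4153
G1 X-3.83 Y-9.24 E0.6228
G1 X0.00 Y-10.00 E0.8306
G1 X3.83 Y-9.24 E1.0384
G1 X7.07 Y-7.07 E1.2459
G1 X9.24 Y-3.83 E1.4535
G1 X10.00 Y0.00 E1.6612
G1 X9.24 Y3.83 E1.8690
G1 X7.07 Y7.07 E2.0766
G1 X3.83 Y9.24 E2.2841
G1 X0.00 Y10.00 E2.4919
G1 X-3.83 Y9.24 E2.6997
G1 X-7.07 Y7.07 E2.9072
G1 X-9.24 Y3.83 E3.1147
G1 X-10.00 Y0.00 E3.3225

At z = 1.28 mm: the r=10 cylinder contributes a regular 16-gon of circumradius 10; the cylinder at (7, 10.5) does not reach this height (z outside [2, 17.5]); the cylinder at (15, -2.5) is absent (z outside [5.5, 30.5]); Merging all regions: only the r=10 cylinder is present, so the union is just that shape — 1 connected region. The outline is a single polygon with 16 vertices. Extrusion per mm of travel: 0.4 × 0.32 / (π × 0.875²) = 0.053216. Accumulating E over each segment gives final E = 3.3225.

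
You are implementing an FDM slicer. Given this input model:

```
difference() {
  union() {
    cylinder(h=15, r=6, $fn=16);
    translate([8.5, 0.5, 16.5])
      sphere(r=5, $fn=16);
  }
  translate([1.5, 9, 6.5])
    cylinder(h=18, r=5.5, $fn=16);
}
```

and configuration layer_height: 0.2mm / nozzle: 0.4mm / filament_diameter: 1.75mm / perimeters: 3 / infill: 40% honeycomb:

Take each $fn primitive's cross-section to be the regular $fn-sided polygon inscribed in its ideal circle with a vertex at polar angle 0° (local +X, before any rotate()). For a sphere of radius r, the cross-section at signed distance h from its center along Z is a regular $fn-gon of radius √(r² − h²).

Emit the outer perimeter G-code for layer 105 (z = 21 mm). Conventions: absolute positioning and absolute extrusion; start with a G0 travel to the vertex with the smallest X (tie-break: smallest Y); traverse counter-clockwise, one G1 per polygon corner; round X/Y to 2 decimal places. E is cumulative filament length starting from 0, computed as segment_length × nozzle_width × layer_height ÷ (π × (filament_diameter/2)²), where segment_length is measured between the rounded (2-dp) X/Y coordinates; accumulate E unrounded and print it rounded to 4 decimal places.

G0 X6.32 Y0.50 Z21.00
G1 X6.49 Y-0.33 E0.0282
G1 X6.96 Y-1.04 E0.0565
G1 X7.67 Y-1.51 E0.0848
G1 X8.50 Y-1.68 E0.1130
G1 X9.33 Y-1.51 E0.1412
G1 X10.04 Y-1.04 E0.1695
G1 X10.51 Y-0.33 E0.1978
G1 X10.68 Y0.50 E0.2260
G1 X10.51 Y1.33 E0.2542
G1 X10.04 Y2.04 E0.2825
G1 X9.33 Y2.51 E0.3108
G1 X8.50 Y2.68 E0.3390
G1 X7.67 Y2.51 E0.3672
G1 X6.96 Y2.04 E0.3955
G1 X6.49 Y1.33 E0.4238
G1 X6.32 Y0.50 E0.4520

At z = 21 mm: the cylinder is absent (z outside [0, 15]); the r=5 sphere at (8.5, 0.5) slices to a regular 16-gon of circumradius 2.179 (√(r²−h²) with h=4.5 from center); Combining (union): only the r=5 sphere at (8.5, 0.5) is present, so the union is just that shape — 1 connected region; the r=5.5 cylinder at (1.5, 9) gives a regular 16-gon of circumradius 5.5 (constant along its height); After the difference (first − rest): starting from the result so far, the r=5.5 cylinder at (1.5, 9) misses the remaining region (no effect) — 1 connected region. The outline is a single polygon with 16 vertices. Extrusion per mm of travel: 0.4 × 0.2 / (π × 0.875²) = 0.033260. Accumulating E over each segment gives final E = 0.4520.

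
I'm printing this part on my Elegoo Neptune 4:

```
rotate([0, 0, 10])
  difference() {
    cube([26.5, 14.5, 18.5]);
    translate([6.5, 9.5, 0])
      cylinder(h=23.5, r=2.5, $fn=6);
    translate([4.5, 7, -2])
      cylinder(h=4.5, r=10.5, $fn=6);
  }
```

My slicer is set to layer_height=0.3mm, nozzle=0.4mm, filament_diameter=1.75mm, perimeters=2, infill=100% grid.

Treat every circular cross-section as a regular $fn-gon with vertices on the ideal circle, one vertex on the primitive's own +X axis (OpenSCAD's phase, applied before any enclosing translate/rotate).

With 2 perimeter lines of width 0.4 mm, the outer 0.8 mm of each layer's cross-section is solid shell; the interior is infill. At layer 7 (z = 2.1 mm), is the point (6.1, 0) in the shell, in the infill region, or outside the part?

At z = 2.1 mm: the 26.5×14.5 cube contributes its full rectangle; the r=2.5 cylinder at (6.5, 9.5) contributes a regular 6-gon of circumradius 2.5; the r=10.5 cylinder at (4.5, 7) gives a regular 6-gon of circumradius 10.5 (constant along its height); Taking the first minus the rest: starting from the 26.5×14.5 cube, the r=2.5 cylinder at (6.5, 9.5) lies wholly inside it (removes its full 16.24 mm² and its 15.00 mm outline becomes a hole wall); the r=10.5 cylinder at (4.5, 7) partially overlaps it — only the 170.88 mm² overlap (of its 286.44 mm²) is removed, clipping the outline — 1 connected region; (whole slice rotated 10° about Z — lengths, areas and connectivity unchanged). Overall, the cross-section is a single solid region. Undo the 10° rotation: the query point maps to (6.007, -1.059) in the un-rotated model frame. The nearest boundary edge runs (26.50, 0.00)→(10.96, 0.00); distance from the point to it = 5.06 mm. The point is not inside any of the regions above, so it lies outside the cross-section (5.06 mm from the nearest boundary).

outside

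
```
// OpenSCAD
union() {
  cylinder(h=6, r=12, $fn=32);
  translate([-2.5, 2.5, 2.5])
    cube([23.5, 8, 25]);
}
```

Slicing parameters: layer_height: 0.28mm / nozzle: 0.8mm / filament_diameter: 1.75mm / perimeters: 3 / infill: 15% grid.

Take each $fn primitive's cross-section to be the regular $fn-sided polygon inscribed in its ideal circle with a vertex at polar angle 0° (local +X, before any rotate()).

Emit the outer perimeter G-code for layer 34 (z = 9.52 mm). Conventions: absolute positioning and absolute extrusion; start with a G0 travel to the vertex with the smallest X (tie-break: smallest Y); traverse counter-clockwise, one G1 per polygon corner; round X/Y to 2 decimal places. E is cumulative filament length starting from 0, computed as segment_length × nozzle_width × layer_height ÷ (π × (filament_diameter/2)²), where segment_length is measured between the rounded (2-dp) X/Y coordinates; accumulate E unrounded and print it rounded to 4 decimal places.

At z = 9.52 mm: the cylinder is not intersected at this z (z outside [0, 6]); the cube at (-2.5, 2.5) is present — its section is the full 23.5×8 rectangle; Combining (union): only the 23.5×8 cube at (-2.5, 2.5) is present, so the union is just that shape — 1 connected region. The outline is a single polygon with 4 vertices. Extrusion per mm of travel: 0.8 × 0.28 / (π × 0.875²) = 0.093128. Accumulating E over each segment gives final E = 5.8671.

G0 X-2.50 Y2.50 Z9.52
G1 X21.00 Y2.50 E2.1885
G1 X21.00 Y10.50 E2.9335
G1 X-2.50 Y10.50 E5.1221
G1 X-2.50 Y2.50 E5.8671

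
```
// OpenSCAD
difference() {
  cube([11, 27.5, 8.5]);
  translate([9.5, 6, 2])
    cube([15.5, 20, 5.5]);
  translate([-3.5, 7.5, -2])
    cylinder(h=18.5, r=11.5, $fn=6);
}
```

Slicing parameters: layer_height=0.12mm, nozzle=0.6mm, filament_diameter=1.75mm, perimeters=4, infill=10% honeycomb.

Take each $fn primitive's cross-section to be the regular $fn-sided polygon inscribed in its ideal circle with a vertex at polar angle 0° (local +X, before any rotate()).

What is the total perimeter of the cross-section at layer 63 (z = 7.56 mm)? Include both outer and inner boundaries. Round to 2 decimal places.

78.28 mm

At z = 7.56 mm: the 11×27.5 cube contributes its full rectangle (perimeter 77.00 mm); the cube at (9.5, 6) does not reach this height (z outside [2, 7.5]); the cylinder at (-3.5, 7.5): section is a regular 6-gon, circumradius r=11.5 (perimeter = 2·6·11.500·sin(180°/6) = 69.00 mm); Taking the first minus the rest: starting from the 11×27.5 cube, the r=11.5 cylinder at (-3.5, 7.5) partially overlaps it — only the 94.80 mm² overlap (of its 343.60 mm²) is removed, clipping the outline — boundary = 78.28 mm. Overall, the cross-section is a single solid region. Total boundary length (outer) = 78.28 mm.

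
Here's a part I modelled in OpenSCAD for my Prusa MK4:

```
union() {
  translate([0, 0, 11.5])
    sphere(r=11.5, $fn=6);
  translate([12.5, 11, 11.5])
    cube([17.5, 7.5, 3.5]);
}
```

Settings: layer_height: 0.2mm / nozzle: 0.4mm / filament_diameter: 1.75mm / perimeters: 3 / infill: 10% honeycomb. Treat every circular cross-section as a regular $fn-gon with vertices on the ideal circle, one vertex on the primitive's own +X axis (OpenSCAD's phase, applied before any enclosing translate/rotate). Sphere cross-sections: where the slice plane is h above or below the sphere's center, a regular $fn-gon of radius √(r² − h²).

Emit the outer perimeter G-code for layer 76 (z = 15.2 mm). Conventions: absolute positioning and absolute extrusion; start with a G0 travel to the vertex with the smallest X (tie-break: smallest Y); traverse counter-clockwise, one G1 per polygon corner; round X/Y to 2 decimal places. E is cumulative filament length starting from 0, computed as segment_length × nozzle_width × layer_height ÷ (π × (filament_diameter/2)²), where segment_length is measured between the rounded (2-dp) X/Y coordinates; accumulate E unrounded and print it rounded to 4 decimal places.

G0 X-10.89 Y0.00 Z15.20
G1 X-5.44 Y-9.43 E0.3623
G1 X5.44 Y-9.43 E0.7241
G1 X10.89 Y0.00 E1.0864
G1 X5.44 Y9.43 E1.4486
G1 X-5.44 Y9.43 E1.8105
G1 X-10.89 Y0.00 E2.1728

At z = 15.2 mm: the r=11.5 sphere slices to a regular 6-gon of circumradius 10.889 (√(r²−h²) with h=3.7 from center); the cube at (12.5, 11) does not reach this height (z outside [11.5, 15]); Merging all regions: only the r=11.5 sphere is present, so the union is just that shape — 1 connected region. The outline is a single polygon with 6 vertices. Extrusion per mm of travel: 0.4 × 0.2 / (π × 0.875²) = 0.033260. Accumulating E over each segment gives final E = 2.1728.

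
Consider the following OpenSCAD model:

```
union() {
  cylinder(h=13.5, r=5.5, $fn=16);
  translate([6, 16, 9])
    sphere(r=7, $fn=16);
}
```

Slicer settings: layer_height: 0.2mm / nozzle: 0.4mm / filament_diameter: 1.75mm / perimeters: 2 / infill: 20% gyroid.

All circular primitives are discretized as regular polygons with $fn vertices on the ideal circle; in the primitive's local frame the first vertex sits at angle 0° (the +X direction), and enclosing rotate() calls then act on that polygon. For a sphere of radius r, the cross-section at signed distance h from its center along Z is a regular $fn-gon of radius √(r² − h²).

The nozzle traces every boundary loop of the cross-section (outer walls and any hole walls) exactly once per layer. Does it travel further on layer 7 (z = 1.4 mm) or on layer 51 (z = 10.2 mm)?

Layer 7 (z = 1.4): the cylinder: section is a regular 16-gon, circumradius r=5.5 (perimeter = 2·16·5.500·sin(180°/16) = 34.34 mm); the sphere at (6, 16) does not reach this height (|z−center|=7.600 > r=7); Taking the union: only the r=5.5 cylinder is present, so the union is just that shape — boundary = 34.34 mm. So its perimeter = 34.34 mm. Layer 51 (z = 10.2): the r=5.5 cylinder contributes a regular 16-gon of circumradius 5.5 (perimeter = 2·16·5.500·sin(180°/16) = 34.34 mm); the sphere at (6, 16): section is a regular 16-gon, circumradius = √(r²−h²) = √(7²−1.2²) = 6.896 (perimeter = 2·16·6.896·sin(180°/16) = 43.05 mm); Merging all regions: the 2 present regions are separate (no shared area or edge), so areas and boundary lengths simply add and each stays a separate island — boundary = 77.39 mm. So its perimeter = 77.39 mm. Layer 51 is larger (77.39 vs 34.34 mm).

layer 51 (z = 10.2 mm)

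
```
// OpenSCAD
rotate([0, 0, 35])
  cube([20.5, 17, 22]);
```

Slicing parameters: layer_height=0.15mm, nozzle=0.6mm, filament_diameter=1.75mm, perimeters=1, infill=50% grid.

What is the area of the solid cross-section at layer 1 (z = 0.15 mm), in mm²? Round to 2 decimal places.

348.50 mm²

At z = 0.15 mm: the 20.5×17 cube contributes its full rectangle (area 348.50 mm²); (rotated 35° about Z; rotation is an isometry so areas/perimeters/island counts are preserved). Overall, the cross-section is a single solid region. Net area = 348.50 mm².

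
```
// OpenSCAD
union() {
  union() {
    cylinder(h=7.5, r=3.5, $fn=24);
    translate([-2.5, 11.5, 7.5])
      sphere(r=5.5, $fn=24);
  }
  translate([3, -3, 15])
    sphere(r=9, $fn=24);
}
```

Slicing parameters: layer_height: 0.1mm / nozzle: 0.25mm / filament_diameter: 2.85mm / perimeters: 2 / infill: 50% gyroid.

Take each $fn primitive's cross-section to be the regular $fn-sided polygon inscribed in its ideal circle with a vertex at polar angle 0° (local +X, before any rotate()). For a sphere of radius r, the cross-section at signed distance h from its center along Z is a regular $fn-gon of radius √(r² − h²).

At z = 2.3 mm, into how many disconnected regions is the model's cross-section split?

2

At z = 2.3 mm: the r=3.5 cylinder gives a regular 24-gon of circumradius 3.5 (constant along its height); the r=5.5 sphere at (-2.5, 11.5) slices to a regular 24-gon of circumradius 1.792 (√(r²−h²) with h=5.2 from center); Merging all regions: the 2 present regions are separate (no shared area or edge), so areas and boundary lengths simply add and each stays a separate island — 2 connected regions; the sphere at (3, -3) is not intersected at this z (|z−center|=12.700 > r=9); Merging all regions: only the result so far is present, so the union is just that shape — 2 connected regions. The result has 2 disconnected regions.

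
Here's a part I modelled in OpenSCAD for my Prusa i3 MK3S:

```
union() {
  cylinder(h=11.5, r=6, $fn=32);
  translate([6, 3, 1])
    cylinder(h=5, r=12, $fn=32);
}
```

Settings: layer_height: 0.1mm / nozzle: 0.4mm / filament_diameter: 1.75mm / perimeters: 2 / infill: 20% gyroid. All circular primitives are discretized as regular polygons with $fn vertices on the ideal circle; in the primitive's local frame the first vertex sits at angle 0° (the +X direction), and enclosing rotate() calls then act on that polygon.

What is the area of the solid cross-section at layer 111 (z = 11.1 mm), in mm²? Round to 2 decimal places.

At z = 11.1 mm: the r=6 cylinder gives a regular 32-gon of circumradius 6 (constant along its height) (area = (32/2)·6.000²·sin(360°/32) = 112.37 mm²); the cylinder at (6, 3) is not intersected at this z (z outside [1, 6]); Merging all regions: only the r=6 cylinder is present, so the union is just that shape — area = 112.37 mm². Overall, the cross-section is a single solid region. Net area = 112.37 mm².

112.37 mm²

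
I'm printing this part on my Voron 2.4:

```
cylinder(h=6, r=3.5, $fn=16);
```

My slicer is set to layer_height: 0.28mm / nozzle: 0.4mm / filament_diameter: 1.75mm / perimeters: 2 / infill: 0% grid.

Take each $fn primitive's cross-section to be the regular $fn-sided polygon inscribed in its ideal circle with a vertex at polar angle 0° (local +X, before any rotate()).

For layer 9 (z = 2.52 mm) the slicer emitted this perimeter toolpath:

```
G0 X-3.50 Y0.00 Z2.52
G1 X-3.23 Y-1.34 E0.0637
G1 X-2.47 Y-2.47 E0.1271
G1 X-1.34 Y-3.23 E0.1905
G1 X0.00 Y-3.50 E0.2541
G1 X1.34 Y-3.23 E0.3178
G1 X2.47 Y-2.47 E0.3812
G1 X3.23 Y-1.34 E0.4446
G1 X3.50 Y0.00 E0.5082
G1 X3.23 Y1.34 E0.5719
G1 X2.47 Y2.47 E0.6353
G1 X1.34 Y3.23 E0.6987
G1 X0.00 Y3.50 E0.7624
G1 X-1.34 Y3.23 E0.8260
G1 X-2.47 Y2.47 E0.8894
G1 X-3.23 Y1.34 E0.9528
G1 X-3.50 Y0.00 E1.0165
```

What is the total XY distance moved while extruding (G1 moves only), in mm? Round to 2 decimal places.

Sum the Euclidean lengths of each G1 segment: total = 21.83 mm.

21.83 mm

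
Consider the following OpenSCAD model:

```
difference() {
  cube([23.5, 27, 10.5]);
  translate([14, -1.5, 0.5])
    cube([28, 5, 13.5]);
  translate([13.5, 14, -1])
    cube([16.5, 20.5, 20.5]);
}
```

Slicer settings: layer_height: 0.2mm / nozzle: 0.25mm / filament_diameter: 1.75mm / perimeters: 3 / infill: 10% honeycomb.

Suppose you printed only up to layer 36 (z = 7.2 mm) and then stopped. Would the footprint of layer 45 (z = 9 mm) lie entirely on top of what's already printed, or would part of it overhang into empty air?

Compare the two slices. At z = 7.2: the cube (footprint 23.5×27) is included at this height (area 634.50 mm²); the cube at (14, -1.5) (footprint 28×5) is included at this height (area 140.00 mm²); the cube at (13.5, 14) (footprint 16.5×20.5) is included at this height (area 338.25 mm²); Taking the first minus the rest: starting from the 23.5×27 cube (634.50 mm²), the 28×5 cube at (14, -1.5) partially overlaps it — only the 33.25 mm² overlap (of its 140.00 mm²) is removed, clipping the outline; the 16.5×20.5 cube at (13.5, 14) partially overlaps it — only the 130.00 mm² overlap (of its 338.25 mm²) is removed, clipping the outline — area = 471.25 mm². At z = 9: the cube is present — its section is the full 23.5×27 rectangle (area 634.50 mm²); the cube at (14, -1.5) is present — its section is the full 28×5 rectangle (area 140.00 mm²); the cube at (13.5, 14) is present — its section is the full 16.5×20.5 rectangle (area 338.25 mm²); After the difference (first − rest): starting from the 23.5×27 cube (634.50 mm²), the 28×5 cube at (14, -1.5) partially overlaps it — only the 33.25 mm² overlap (of its 140.00 mm²) is removed, clipping the outline; the 16.5×20.5 cube at (13.5, 14) partially overlaps it — only the 130.00 mm² overlap (of its 338.25 mm²) is removed, clipping the outline — area = 471.25 mm². Checking containment: the cross-section at z = 9 is a subset of the cross-section at z = 7.2.

entirely on top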